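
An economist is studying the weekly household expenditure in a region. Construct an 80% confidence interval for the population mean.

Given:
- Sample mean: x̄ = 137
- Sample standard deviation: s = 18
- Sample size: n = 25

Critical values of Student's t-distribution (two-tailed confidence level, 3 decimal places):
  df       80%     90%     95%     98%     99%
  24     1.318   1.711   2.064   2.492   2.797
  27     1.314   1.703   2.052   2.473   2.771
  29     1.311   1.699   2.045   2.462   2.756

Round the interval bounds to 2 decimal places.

The population standard deviation σ is unknown (only the sample standard deviation s is given), so use a t-interval with df = n - 1 = 25 - 1 = 24.

For 80% confidence with df = 24, t* = 1.318 (from t-table)

Standard error: SE = s/√n = 18/√25 = 3.600000

Margin of error: E = t* × SE = 1.318 × 3.600000 = 4.7448

T-interval: x̄ ± E = 137 ± 4.7448 = (132.2552, 141.7448)

Rounded to 2 decimal places:

(132.26, 141.74)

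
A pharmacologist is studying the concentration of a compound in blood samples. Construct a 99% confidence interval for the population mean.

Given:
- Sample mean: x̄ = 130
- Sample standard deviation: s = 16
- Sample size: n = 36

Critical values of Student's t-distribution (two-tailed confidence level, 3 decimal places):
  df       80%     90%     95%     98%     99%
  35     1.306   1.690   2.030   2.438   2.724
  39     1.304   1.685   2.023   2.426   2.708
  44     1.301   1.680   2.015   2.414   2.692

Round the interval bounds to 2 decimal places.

The population standard deviation σ is unknown (only the sample standard deviation s is given), so use a t-interval with df = n - 1 = 36 - 1 = 35.

For 99% confidence with df = 35, t* = 2.724 (from t-table)

Standard error: SE = s/√n = 16/√36 = 2.666667

Margin of error: E = t* × SE = 2.724 × 2.666667 = 7.2640

T-interval: x̄ ± E = 130 ± 7.2640 = (122.7360, 137.2640)

Rounded to 2 decimal places:

(122.74, 137.26)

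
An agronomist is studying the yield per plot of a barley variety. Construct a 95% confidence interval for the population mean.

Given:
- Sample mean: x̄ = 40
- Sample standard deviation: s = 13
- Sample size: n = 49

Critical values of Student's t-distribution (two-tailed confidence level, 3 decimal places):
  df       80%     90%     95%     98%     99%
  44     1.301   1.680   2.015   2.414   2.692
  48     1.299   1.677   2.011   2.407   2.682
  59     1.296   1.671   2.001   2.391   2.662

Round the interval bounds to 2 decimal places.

The population standard deviation σ is unknown (only the sample standard deviation s is given), so use a t-interval with df = n - 1 = 49 - 1 = 48.

For 95% confidence with df = 48, t* = 2.011 (from t-table)

Standard error: SE = s/√n = 13/√49 = 1.857143

Margin of error: E = t* × SE = 2.011 × 1.857143 = 3.7347

T-interval: x̄ ± E = 40 ± 3.7347 = (36.2653, 43.7347)

Rounded to 2 decimal places:

(36.27, 43.73)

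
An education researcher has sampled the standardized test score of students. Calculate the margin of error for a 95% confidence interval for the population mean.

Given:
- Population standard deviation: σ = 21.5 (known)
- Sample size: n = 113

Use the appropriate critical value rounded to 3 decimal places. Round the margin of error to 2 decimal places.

The population standard deviation σ is known, so use the z-interval margin of error formula.

For 95% confidence, z* = 1.96 (from standard normal table)

Margin of error formula for z-interval: E = z* × σ/√n

E = 1.96 × 21.5/√113
  = 1.96 × 2.022550
  = 3.9642

Rounded to 2 decimal places:

3.96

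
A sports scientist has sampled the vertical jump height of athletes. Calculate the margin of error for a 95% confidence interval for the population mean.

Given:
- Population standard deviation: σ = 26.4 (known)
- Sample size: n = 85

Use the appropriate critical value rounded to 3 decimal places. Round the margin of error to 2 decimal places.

The population standard deviation σ is known, so use the z-interval margin of error formula.

For 95% confidence, z* = 1.96 (from standard normal table)

Margin of error formula for z-interval: E = z* × σ/√n

E = 1.96 × 26.4/√85
  = 1.96 × 2.863482
  = 5.6124

Rounded to 2 decimal places:

5.61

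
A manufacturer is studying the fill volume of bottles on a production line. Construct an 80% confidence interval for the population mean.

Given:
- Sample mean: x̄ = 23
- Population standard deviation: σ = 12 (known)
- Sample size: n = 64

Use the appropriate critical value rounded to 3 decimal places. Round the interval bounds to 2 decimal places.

The population standard deviation σ is known, so use a z-interval (standard normal critical value).

For 80% confidence, z* = 1.282 (from standard normal table)

Standard error: SE = σ/√n = 12/√64 = 1.500000

Margin of error: E = z* × SE = 1.282 × 1.500000 = 1.9230

Z-interval: x̄ ± E = 23 ± 1.9230 = (21.0770, 24.9230)

Rounded to 2 decimal places:

(21.08, 24.92)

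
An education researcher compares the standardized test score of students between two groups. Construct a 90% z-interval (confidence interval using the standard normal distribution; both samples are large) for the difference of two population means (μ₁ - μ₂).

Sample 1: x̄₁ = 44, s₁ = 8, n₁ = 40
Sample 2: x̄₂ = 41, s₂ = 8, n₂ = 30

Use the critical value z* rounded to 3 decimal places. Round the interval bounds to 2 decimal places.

Both samples are large (n₁ = 40 ≥ 30, n₂ = 30 ≥ 30), so a z-interval for the difference of means applies.

Point estimate: x̄₁ - x̄₂ = 44 - 41 = 3

Standard error: SE = √(s₁²/n₁ + s₂²/n₂)
= √(8²/40 + 8²/30)
= √(1.600000 + 2.133333)
= 1.932184

For 90% confidence, z* = 1.645 (from standard normal table)
Margin of error: E = z* × SE = 1.645 × 1.932184 = 3.1784

Z-interval: (x̄₁ - x̄₂) ± E = 3 ± 3.1784 = (-0.1784, 6.1784)

Rounded to 2 decimal places:

(-0.18, 6.18)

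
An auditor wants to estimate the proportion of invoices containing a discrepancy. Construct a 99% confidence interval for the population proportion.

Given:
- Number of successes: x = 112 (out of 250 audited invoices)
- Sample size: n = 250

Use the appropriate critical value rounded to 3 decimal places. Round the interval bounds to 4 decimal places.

Sample proportion: p̂ = 112/250 = 0.448000

Check conditions for normal approximation:
  np̂ = 112 ≥ 10 ✓
  n(1-p̂) = 138 ≥ 10 ✓

The sample is large enough, so use a z-interval (normal approximation) for the proportion.

For 99% confidence, z* = 2.576 (from standard normal table)

Standard error: SE = √(p̂(1-p̂)/n) = √(0.448000×0.552000/250) = 0.03145130

Margin of error: E = z* × SE = 2.576 × 0.03145130 = 0.081019

Z-interval: p̂ ± E = 0.448000 ± 0.081019 = (0.366981, 0.529019)

Rounded to 4 decimal places:

(0.3670, 0.5290)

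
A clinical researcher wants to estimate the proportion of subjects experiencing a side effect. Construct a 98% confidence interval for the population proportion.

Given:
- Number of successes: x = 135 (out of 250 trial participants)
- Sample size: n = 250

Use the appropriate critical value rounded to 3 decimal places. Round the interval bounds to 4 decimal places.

Sample proportion: p̂ = 135/250 = 0.540000

Check conditions for normal approximation:
  np̂ = 135 ≥ 10 ✓
  n(1-p̂) = 115 ≥ 10 ✓

The sample is large enough, so use a z-interval (normal approximation) for the proportion.

For 98% confidence, z* = 2.326 (from standard normal table)

Standard error: SE = √(p̂(1-p̂)/n) = √(0.540000×0.460000/250) = 0.03152142

Margin of error: E = z* × SE = 2.326 × 0.03152142 = 0.073319

Z-interval: p̂ ± E = 0.540000 ± 0.073319 = (0.466681, 0.613319)

Rounded to 4 decimal places:

(0.4667, 0.6133)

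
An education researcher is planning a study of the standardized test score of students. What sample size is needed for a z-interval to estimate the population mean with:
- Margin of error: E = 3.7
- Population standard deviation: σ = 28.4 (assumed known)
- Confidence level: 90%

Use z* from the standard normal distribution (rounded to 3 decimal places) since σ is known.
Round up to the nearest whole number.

Using z* since population σ is known (z-interval formula).

For 90% confidence, z* = 1.645 (from standard normal table)

Sample size formula for z-interval: n = (z*σ/E)²

n = (1.645 × 28.4 / 3.7)²
  = (12.626486)²
  = 159.4282

Round up to the nearest whole number: n = 160

160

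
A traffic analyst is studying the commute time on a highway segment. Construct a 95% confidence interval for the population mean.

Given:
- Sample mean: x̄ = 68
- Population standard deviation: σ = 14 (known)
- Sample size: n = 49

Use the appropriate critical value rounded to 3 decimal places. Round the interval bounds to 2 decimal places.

The population standard deviation σ is known, so use a z-interval (standard normal critical value).

For 95% confidence, z* = 1.96 (from standard normal table)

Standard error: SE = σ/√n = 14/√49 = 2.000000

Margin of error: E = z* × SE = 1.96 × 2.000000 = 3.9200

Z-interval: x̄ ± E = 68 ± 3.9200 = (64.0800, 71.9200)

Rounded to 2 decimal places:

(64.08, 71.92)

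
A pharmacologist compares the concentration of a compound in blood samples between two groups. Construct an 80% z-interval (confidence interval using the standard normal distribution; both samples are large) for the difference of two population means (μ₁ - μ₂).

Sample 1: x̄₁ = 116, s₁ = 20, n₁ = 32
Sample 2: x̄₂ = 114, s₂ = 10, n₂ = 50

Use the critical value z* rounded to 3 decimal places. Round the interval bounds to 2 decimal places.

Both samples are large (n₁ = 32 ≥ 30, n₂ = 50 ≥ 30), so a z-interval for the difference of means applies.

Point estimate: x̄₁ - x̄₂ = 116 - 114 = 2

Standard error: SE = √(s₁²/n₁ + s₂²/n₂)
= √(20²/32 + 10²/50)
= √(12.500000 + 2.000000)
= 3.807887

For 80% confidence, z* = 1.282 (from standard normal table)
Margin of error: E = z* × SE = 1.282 × 3.807887 = 4.8817

Z-interval: (x̄₁ - x̄₂) ± E = 2 ± 4.8817 = (-2.8817, 6.8817)

Rounded to 2 decimal places:

(-2.88, 6.88)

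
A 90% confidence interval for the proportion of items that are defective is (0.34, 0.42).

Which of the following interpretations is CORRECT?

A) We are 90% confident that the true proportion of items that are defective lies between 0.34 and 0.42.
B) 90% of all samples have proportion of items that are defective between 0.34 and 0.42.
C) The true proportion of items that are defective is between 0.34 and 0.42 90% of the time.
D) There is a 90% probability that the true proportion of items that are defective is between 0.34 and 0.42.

A confidence interval represents our confidence in the procedure, not a probability statement about the parameter.

Key concept: If we repeated this sampling process many times and computed a 90% CI each time, about 90% of those intervals would contain the true population parameter.

For this specific interval (0.34, 0.42):
- Midpoint (point estimate): 0.38
- Margin of error: 0.04

The correct interpretation is the one stating confidence that the true parameter lies in the interval — option A.

A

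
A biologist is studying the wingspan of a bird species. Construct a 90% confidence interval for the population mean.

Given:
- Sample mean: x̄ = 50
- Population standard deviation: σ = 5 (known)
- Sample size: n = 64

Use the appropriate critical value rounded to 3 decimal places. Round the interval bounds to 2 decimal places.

The population standard deviation σ is known, so use a z-interval (standard normal critical value).

For 90% confidence, z* = 1.645 (from standard normal table)

Standard error: SE = σ/√n = 5/√64 = 0.625000

Margin of error: E = z* × SE = 1.645 × 0.625000 = 1.0281

Z-interval: x̄ ± E = 50 ± 1.0281 = (48.9719, 51.0281)

Rounded to 2 decimal places:

(48.97, 51.03)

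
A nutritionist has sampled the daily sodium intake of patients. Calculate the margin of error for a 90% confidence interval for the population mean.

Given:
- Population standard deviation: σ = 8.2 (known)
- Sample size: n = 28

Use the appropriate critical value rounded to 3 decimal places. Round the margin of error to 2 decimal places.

The population standard deviation σ is known, so use the z-interval margin of error formula.

For 90% confidence, z* = 1.645 (from standard normal table)

Margin of error formula for z-interval: E = z* × σ/√n

E = 1.645 × 8.2/√28
  = 1.645 × 1.549654
  = 2.5492

Rounded to 2 decimal places:

2.55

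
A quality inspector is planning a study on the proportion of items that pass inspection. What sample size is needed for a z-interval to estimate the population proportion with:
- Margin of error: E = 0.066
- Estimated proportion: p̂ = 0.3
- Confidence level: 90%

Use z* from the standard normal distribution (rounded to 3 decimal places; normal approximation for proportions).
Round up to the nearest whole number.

Using z* for proportion z-interval (normal approximation).

For 90% confidence, z* = 1.645 (from standard normal table)

Sample size formula for proportion z-interval: n = z*²p̂(1-p̂)/E²

n = 1.645² × 0.3 × 0.7 / 0.066²
  = 2.706025 × 0.21 / 0.004356
  = 130.4558

Round up to the nearest whole number: n = 131

131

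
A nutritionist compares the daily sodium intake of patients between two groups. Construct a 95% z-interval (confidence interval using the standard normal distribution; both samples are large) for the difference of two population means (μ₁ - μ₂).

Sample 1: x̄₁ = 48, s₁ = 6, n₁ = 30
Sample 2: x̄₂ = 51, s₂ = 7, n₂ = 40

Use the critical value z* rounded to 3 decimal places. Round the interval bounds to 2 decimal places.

Both samples are large (n₁ = 30 ≥ 30, n₂ = 40 ≥ 30), so a z-interval for the difference of means applies.

Point estimate: x̄₁ - x̄₂ = 48 - 51 = -3

Standard error: SE = √(s₁²/n₁ + s₂²/n₂)
= √(6²/30 + 7²/40)
= √(1.200000 + 1.225000)
= 1.557241

For 95% confidence, z* = 1.96 (from standard normal table)
Margin of error: E = z* × SE = 1.96 × 1.557241 = 3.0522

Z-interval: (x̄₁ - x̄₂) ± E = -3 ± 3.0522 = (-6.0522, 0.0522)

Rounded to 2 decimal places:

(-6.05, 0.05)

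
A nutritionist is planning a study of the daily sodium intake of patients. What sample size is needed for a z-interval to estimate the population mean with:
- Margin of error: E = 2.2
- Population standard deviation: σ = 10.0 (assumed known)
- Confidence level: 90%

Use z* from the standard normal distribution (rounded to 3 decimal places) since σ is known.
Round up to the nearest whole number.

Using z* since population σ is known (z-interval formula).

For 90% confidence, z* = 1.645 (from standard normal table)

Sample size formula for z-interval: n = (z*σ/E)²

n = (1.645 × 10.0 / 2.2)²
  = (7.477273)²
  = 55.9096

Round up to the nearest whole number: n = 56

56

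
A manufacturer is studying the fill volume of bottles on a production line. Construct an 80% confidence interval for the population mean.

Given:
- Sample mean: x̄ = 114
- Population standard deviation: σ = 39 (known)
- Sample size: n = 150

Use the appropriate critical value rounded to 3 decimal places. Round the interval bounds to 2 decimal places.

The population standard deviation σ is known, so use a z-interval (standard normal critical value).

For 80% confidence, z* = 1.282 (from standard normal table)

Standard error: SE = σ/√n = 39/√150 = 3.184337

Margin of error: E = z* × SE = 1.282 × 3.184337 = 4.0823

Z-interval: x̄ ± E = 114 ± 4.0823 = (109.9177, 118.0823)

Rounded to 2 decimal places:

(109.92, 118.08)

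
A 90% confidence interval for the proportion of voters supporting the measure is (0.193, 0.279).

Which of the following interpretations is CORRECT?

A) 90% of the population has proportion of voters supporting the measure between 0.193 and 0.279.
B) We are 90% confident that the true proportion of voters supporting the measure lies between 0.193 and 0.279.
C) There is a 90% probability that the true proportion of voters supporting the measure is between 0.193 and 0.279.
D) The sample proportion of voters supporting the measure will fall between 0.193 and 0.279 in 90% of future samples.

A confidence interval represents our confidence in the procedure, not a probability statement about the parameter.

Key concept: If we repeated this sampling process many times and computed a 90% CI each time, about 90% of those intervals would contain the true population parameter.

For this specific interval (0.193, 0.279):
- Midpoint (point estimate): 0.236
- Margin of error: 0.043

The correct interpretation is the one stating confidence that the true parameter lies in the interval — option B.

B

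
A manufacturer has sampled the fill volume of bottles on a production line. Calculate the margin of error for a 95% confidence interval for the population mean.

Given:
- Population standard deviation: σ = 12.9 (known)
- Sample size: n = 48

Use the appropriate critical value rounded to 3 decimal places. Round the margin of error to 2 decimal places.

The population standard deviation σ is known, so use the z-interval margin of error formula.

For 95% confidence, z* = 1.96 (from standard normal table)

Margin of error formula for z-interval: E = z* × σ/√n

E = 1.96 × 12.9/√48
  = 1.96 × 1.861955
  = 3.6494

Rounded to 2 decimal places:

3.65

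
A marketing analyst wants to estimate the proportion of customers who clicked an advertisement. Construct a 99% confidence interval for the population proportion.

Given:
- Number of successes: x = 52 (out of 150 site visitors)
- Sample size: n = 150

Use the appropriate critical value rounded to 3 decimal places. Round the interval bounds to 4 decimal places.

Sample proportion: p̂ = 52/150 = 0.346667

Check conditions for normal approximation:
  np̂ = 52 ≥ 10 ✓
  n(1-p̂) = 98 ≥ 10 ✓

The sample is large enough, so use a z-interval (normal approximation) for the proportion.

For 99% confidence, z* = 2.576 (from standard normal table)

Standard error: SE = √(p̂(1-p̂)/n) = √(0.346667×0.653333/150) = 0.03885777

Margin of error: E = z* × SE = 2.576 × 0.03885777 = 0.100098

Z-interval: p̂ ± E = 0.346667 ± 0.100098 = (0.246569, 0.446764)

Rounded to 4 decimal places:

(0.2466, 0.4468)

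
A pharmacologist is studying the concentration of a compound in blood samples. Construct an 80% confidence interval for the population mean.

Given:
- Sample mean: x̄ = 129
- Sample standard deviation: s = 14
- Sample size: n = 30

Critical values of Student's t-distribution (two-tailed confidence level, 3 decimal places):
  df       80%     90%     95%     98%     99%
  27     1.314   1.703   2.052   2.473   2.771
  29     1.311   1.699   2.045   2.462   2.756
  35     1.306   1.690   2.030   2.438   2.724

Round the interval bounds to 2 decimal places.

The population standard deviation σ is unknown (only the sample standard deviation s is given), so use a t-interval with df = n - 1 = 30 - 1 = 29.

For 80% confidence with df = 29, t* = 1.311 (from t-table)

Standard error: SE = s/√n = 14/√30 = 2.556039

Margin of error: E = t* × SE = 1.311 × 2.556039 = 3.3510

T-interval: x̄ ± E = 129 ± 3.3510 = (125.6490, 132.3510)

Rounded to 2 decimal places:

(125.65, 132.35)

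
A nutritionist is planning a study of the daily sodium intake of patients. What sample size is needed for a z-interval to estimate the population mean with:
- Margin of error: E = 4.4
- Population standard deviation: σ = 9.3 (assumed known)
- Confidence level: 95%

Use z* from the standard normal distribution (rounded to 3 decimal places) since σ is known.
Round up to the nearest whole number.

Using z* since population σ is known (z-interval formula).

For 95% confidence, z* = 1.96 (from standard normal table)

Sample size formula for z-interval: n = (z*σ/E)²

n = (1.96 × 9.3 / 4.4)²
  = (4.142727)²
  = 17.1622

Round up to the nearest whole number: n = 18

18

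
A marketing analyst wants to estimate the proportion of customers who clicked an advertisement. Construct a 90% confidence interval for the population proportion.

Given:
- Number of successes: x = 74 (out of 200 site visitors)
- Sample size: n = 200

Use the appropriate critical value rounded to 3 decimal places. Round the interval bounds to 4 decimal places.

Sample proportion: p̂ = 74/200 = 0.370000

Check conditions for normal approximation:
  np̂ = 74 ≥ 10 ✓
  n(1-p̂) = 126 ≥ 10 ✓

The sample is large enough, so use a z-interval (normal approximation) for the proportion.

For 90% confidence, z* = 1.645 (from standard normal table)

Standard error: SE = √(p̂(1-p̂)/n) = √(0.370000×0.630000/200) = 0.03413942

Margin of error: E = z* × SE = 1.645 × 0.03413942 = 0.056159

Z-interval: p̂ ± E = 0.370000 ± 0.056159 = (0.313841, 0.426159)

Rounded to 4 decimal places:

(0.3138, 0.4262)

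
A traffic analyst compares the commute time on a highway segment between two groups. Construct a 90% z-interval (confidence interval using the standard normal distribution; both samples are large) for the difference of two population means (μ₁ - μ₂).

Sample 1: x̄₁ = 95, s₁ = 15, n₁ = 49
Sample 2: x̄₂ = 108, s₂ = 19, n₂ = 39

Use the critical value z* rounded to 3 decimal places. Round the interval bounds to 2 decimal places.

Both samples are large (n₁ = 49 ≥ 30, n₂ = 39 ≥ 30), so a z-interval for the difference of means applies.

Point estimate: x̄₁ - x̄₂ = 95 - 108 = -13

Standard error: SE = √(s₁²/n₁ + s₂²/n₂)
= √(15²/49 + 19²/39)
= √(4.591837 + 9.256410)
= 3.721323

For 90% confidence, z* = 1.645 (from standard normal table)
Margin of error: E = z* × SE = 1.645 × 3.721323 = 6.1216

Z-interval: (x̄₁ - x̄₂) ± E = -13 ± 6.1216 = (-19.1216, -6.8784)

Rounded to 2 decimal places:

(-19.12, -6.88)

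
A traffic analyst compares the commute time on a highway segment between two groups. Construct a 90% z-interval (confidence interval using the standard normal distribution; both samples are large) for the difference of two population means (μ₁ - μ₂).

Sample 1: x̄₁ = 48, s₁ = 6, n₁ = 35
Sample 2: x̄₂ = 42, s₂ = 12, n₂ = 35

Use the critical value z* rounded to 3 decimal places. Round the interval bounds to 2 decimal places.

Both samples are large (n₁ = 35 ≥ 30, n₂ = 35 ≥ 30), so a z-interval for the difference of means applies.

Point estimate: x̄₁ - x̄₂ = 48 - 42 = 6

Standard error: SE = √(s₁²/n₁ + s₂²/n₂)
= √(6²/35 + 12²/35)
= √(1.028571 + 4.114286)
= 2.267787

For 90% confidence, z* = 1.645 (from standard normal table)
Margin of error: E = z* × SE = 1.645 × 2.267787 = 3.7305

Z-interval: (x̄₁ - x̄₂) ± E = 6 ± 3.7305 = (2.2695, 9.7305)

Rounded to 2 decimal places:

(2.27, 9.73)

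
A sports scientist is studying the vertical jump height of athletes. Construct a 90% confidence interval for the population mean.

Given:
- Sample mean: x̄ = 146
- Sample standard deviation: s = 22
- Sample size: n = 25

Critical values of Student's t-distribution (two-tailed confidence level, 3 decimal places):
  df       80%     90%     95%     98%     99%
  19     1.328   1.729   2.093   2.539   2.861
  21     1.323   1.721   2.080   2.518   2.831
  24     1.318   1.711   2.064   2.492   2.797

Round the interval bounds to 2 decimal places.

The population standard deviation σ is unknown (only the sample standard deviation s is given), so use a t-interval with df = n - 1 = 25 - 1 = 24.

For 90% confidence with df = 24, t* = 1.711 (from t-table)

Standard error: SE = s/√n = 22/√25 = 4.400000

Margin of error: E = t* × SE = 1.711 × 4.400000 = 7.5284

T-interval: x̄ ± E = 146 ± 7.5284 = (138.4716, 153.5284)

Rounded to 2 decimal places:

(138.47, 153.53)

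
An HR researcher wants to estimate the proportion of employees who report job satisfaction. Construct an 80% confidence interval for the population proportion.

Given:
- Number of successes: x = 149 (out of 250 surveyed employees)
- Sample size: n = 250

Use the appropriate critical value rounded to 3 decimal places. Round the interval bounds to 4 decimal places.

Sample proportion: p̂ = 149/250 = 0.596000

Check conditions for normal approximation:
  np̂ = 149 ≥ 10 ✓
  n(1-p̂) = 101 ≥ 10 ✓

The sample is large enough, so use a z-interval (normal approximation) for the proportion.

For 80% confidence, z* = 1.282 (from standard normal table)

Standard error: SE = √(p̂(1-p̂)/n) = √(0.596000×0.404000/250) = 0.03103443

Margin of error: E = z* × SE = 1.282 × 0.03103443 = 0.039786

Z-interval: p̂ ± E = 0.596000 ± 0.039786 = (0.556214, 0.635786)

Rounded to 4 decimal places:

(0.5562, 0.6358)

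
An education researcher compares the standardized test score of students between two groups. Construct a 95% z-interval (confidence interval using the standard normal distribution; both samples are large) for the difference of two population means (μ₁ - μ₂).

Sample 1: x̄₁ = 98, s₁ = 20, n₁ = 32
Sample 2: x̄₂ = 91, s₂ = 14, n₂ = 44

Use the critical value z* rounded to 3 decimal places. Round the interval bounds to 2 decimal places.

Both samples are large (n₁ = 32 ≥ 30, n₂ = 44 ≥ 30), so a z-interval for the difference of means applies.

Point estimate: x̄₁ - x̄₂ = 98 - 91 = 7

Standard error: SE = √(s₁²/n₁ + s₂²/n₂)
= √(20²/32 + 14²/44)
= √(12.500000 + 4.454545)
= 4.117590

For 95% confidence, z* = 1.96 (from standard normal table)
Margin of error: E = z* × SE = 1.96 × 4.117590 = 8.0705

Z-interval: (x̄₁ - x̄₂) ± E = 7 ± 8.0705 = (-1.0705, 15.0705)

Rounded to 2 decimal places:

(-1.07, 15.07)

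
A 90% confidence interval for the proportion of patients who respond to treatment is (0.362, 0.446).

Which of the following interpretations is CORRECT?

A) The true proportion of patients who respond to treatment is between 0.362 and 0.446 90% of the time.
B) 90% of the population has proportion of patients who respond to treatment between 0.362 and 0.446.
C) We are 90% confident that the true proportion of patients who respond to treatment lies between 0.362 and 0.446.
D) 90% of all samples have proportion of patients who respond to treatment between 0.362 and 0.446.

A confidence interval represents our confidence in the procedure, not a probability statement about the parameter.

Key concept: If we repeated this sampling process many times and computed a 90% CI each time, about 90% of those intervals would contain the true population parameter.

For this specific interval (0.362, 0.446):
- Midpoint (point estimate): 0.404
- Margin of error: 0.042

The correct interpretation is the one stating confidence that the true parameter lies in the interval — option C.

C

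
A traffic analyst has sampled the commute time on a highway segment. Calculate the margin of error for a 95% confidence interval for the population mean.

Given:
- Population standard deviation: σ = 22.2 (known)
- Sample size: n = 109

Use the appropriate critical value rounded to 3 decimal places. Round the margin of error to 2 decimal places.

The population standard deviation σ is known, so use the z-interval margin of error formula.

For 95% confidence, z* = 1.96 (from standard normal table)

Margin of error formula for z-interval: E = z* × σ/√n

E = 1.96 × 22.2/√109
  = 1.96 × 2.126374
  = 4.1677

Rounded to 2 decimal places:

4.17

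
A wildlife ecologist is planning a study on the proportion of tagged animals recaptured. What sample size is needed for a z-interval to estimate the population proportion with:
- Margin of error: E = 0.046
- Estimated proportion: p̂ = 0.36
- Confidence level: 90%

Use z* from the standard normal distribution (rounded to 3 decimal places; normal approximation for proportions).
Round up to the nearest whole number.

Using z* for proportion z-interval (normal approximation).

For 90% confidence, z* = 1.645 (from standard normal table)

Sample size formula for proportion z-interval: n = z*²p̂(1-p̂)/E²

n = 1.645² × 0.36 × 0.64 / 0.046²
  = 2.706025 × 0.2304 / 0.002116
  = 294.6447

Round up to the nearest whole number: n = 295

295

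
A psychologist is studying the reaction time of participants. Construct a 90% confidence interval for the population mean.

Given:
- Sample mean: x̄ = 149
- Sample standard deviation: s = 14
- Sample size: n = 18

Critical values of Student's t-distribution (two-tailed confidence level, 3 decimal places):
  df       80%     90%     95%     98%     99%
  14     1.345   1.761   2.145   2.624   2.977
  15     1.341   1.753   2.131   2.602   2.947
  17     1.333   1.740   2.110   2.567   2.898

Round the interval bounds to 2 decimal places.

The population standard deviation σ is unknown (only the sample standard deviation s is given), so use a t-interval with df = n - 1 = 18 - 1 = 17.

For 90% confidence with df = 17, t* = 1.740 (from t-table)

Standard error: SE = s/√n = 14/√18 = 3.299832

Margin of error: E = t* × SE = 1.740 × 3.299832 = 5.7417

T-interval: x̄ ± E = 149 ± 5.7417 = (143.2583, 154.7417)

Rounded to 2 decimal places:

(143.26, 154.74)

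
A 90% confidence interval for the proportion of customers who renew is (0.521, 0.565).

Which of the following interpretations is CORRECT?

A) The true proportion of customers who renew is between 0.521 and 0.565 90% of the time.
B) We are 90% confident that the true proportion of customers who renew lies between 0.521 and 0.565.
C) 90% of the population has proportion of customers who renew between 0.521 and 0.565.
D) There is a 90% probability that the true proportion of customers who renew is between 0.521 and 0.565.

A confidence interval represents our confidence in the procedure, not a probability statement about the parameter.

Key concept: If we repeated this sampling process many times and computed a 90% CI each time, about 90% of those intervals would contain the true population parameter.

For this specific interval (0.521, 0.565):
- Midpoint (point estimate): 0.543
- Margin of error: 0.022

The correct interpretation is the one stating confidence that the true parameter lies in the interval — option B.

B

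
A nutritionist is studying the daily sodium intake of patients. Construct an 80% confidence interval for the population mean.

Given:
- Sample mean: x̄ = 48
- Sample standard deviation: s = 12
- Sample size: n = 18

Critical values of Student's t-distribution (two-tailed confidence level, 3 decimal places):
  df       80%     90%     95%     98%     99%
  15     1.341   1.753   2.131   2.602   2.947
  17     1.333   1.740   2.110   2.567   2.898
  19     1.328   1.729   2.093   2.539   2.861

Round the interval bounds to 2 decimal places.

The population standard deviation σ is unknown (only the sample standard deviation s is given), so use a t-interval with df = n - 1 = 18 - 1 = 17.

For 80% confidence with df = 17, t* = 1.333 (from t-table)

Standard error: SE = s/√n = 12/√18 = 2.828427

Margin of error: E = t* × SE = 1.333 × 2.828427 = 3.7703

T-interval: x̄ ± E = 48 ± 3.7703 = (44.2297, 51.7703)

Rounded to 2 decimal places:

(44.23, 51.77)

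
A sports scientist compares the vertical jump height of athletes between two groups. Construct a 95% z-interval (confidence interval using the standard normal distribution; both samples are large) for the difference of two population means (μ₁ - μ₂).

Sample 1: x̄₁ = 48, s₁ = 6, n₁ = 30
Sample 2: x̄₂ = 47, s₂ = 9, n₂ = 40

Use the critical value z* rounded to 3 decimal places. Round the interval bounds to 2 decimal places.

Both samples are large (n₁ = 30 ≥ 30, n₂ = 40 ≥ 30), so a z-interval for the difference of means applies.

Point estimate: x̄₁ - x̄₂ = 48 - 47 = 1

Standard error: SE = √(s₁²/n₁ + s₂²/n₂)
= √(6²/30 + 9²/40)
= √(1.200000 + 2.025000)
= 1.795828

For 95% confidence, z* = 1.96 (from standard normal table)
Margin of error: E = z* × SE = 1.96 × 1.795828 = 3.5198

Z-interval: (x̄₁ - x̄₂) ± E = 1 ± 3.5198 = (-2.5198, 4.5198)

Rounded to 2 decimal places:

(-2.52, 4.52)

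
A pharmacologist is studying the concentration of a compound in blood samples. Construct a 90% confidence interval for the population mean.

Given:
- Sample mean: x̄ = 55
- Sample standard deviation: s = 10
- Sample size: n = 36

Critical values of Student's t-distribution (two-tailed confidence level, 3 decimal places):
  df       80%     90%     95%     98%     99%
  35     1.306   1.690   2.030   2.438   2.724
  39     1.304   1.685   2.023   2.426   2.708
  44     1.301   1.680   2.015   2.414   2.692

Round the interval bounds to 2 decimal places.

The population standard deviation σ is unknown (only the sample standard deviation s is given), so use a t-interval with df = n - 1 = 36 - 1 = 35.

For 90% confidence with df = 35, t* = 1.690 (from t-table)

Standard error: SE = s/√n = 10/√36 = 1.666667

Margin of error: E = t* × SE = 1.690 × 1.666667 = 2.8167

T-interval: x̄ ± E = 55 ± 2.8167 = (52.1833, 57.8167)

Rounded to 2 decimal places:

(52.18, 57.82)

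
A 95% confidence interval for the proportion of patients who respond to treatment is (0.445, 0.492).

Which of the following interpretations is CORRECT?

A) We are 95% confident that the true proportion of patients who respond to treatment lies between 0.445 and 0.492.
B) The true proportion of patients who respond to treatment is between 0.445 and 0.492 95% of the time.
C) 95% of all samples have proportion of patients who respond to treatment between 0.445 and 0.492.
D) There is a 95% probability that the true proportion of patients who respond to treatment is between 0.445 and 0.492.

A confidence interval represents our confidence in the procedure, not a probability statement about the parameter.

Key concept: If we repeated this sampling process many times and computed a 95% CI each time, about 95% of those intervals would contain the true population parameter.

For this specific interval (0.445, 0.492):
- Midpoint (point estimate): 0.4685
- Margin of error: 0.0235

The correct interpretation is the one stating confidence that the true parameter lies in the interval — option A.

A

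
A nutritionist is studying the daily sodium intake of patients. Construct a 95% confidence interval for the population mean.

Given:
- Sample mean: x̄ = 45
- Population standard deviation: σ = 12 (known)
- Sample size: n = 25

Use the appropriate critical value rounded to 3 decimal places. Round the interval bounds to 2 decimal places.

The population standard deviation σ is known, so use a z-interval (standard normal critical value).

For 95% confidence, z* = 1.96 (from standard normal table)

Standard error: SE = σ/√n = 12/√25 = 2.400000

Margin of error: E = z* × SE = 1.96 × 2.400000 = 4.7040

Z-interval: x̄ ± E = 45 ± 4.7040 = (40.2960, 49.7040)

Rounded to 2 decimal places:

(40.30, 49.70)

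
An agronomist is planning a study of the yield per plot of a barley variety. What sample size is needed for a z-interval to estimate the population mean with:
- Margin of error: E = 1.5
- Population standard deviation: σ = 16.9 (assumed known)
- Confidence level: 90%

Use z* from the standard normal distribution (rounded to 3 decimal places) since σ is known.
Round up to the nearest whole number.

Using z* since population σ is known (z-interval formula).

For 90% confidence, z* = 1.645 (from standard normal table)

Sample size formula for z-interval: n = (z*σ/E)²

n = (1.645 × 16.9 / 1.5)²
  = (18.533667)²
  = 343.4968

Round up to the nearest whole number: n = 344

344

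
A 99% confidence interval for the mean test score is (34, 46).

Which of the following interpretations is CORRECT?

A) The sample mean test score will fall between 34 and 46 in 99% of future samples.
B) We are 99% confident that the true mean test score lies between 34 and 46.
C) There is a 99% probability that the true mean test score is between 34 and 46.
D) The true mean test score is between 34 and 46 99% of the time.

A confidence interval represents our confidence in the procedure, not a probability statement about the parameter.

Key concept: If we repeated this sampling process many times and computed a 99% CI each time, about 99% of those intervals would contain the true population parameter.

For this specific interval (34, 46):
- Midpoint (point estimate): 40
- Margin of error: 6

The correct interpretation is the one stating confidence that the true parameter lies in the interval — option B.

B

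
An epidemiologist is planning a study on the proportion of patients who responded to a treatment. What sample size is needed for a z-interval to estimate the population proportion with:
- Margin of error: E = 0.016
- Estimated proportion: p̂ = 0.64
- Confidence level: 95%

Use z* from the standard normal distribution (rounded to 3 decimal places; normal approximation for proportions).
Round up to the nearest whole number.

Using z* for proportion z-interval (normal approximation).

For 95% confidence, z* = 1.96 (from standard normal table)

Sample size formula for proportion z-interval: n = z*²p̂(1-p̂)/E²

n = 1.96² × 0.64 × 0.36 / 0.016²
  = 3.8416 × 0.2304 / 0.000256
  = 3457.4400

Round up to the nearest whole number: n = 3458

3458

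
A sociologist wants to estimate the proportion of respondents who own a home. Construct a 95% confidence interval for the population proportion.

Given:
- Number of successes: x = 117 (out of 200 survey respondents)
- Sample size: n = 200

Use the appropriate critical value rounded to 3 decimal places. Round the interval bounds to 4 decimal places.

Sample proportion: p̂ = 117/200 = 0.585000

Check conditions for normal approximation:
  np̂ = 117 ≥ 10 ✓
  n(1-p̂) = 83 ≥ 10 ✓

The sample is large enough, so use a z-interval (normal approximation) for the proportion.

For 95% confidence, z* = 1.96 (from standard normal table)

Standard error: SE = √(p̂(1-p̂)/n) = √(0.585000×0.415000/200) = 0.03484071

Margin of error: E = z* × SE = 1.96 × 0.03484071 = 0.068288

Z-interval: p̂ ± E = 0.585000 ± 0.068288 = (0.516712, 0.653288)

Rounded to 4 decimal places:

(0.5167, 0.6533)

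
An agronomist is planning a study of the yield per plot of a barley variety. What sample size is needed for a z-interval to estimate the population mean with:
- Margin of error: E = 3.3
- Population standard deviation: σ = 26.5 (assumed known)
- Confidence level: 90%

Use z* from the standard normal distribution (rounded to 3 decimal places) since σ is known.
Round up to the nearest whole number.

Using z* since population σ is known (z-interval formula).

For 90% confidence, z* = 1.645 (from standard normal table)

Sample size formula for z-interval: n = (z*σ/E)²

n = (1.645 × 26.5 / 3.3)²
  = (13.209848)²
  = 174.5001

Round up to the nearest whole number: n = 175

175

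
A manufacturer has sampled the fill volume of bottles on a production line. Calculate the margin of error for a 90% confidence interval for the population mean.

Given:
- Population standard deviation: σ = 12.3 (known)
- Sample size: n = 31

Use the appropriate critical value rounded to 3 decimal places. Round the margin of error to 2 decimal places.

The population standard deviation σ is known, so use the z-interval margin of error formula.

For 90% confidence, z* = 1.645 (from standard normal table)

Margin of error formula for z-interval: E = z* × σ/√n

E = 1.645 × 12.3/√31
  = 1.645 × 2.209145
  = 3.6340

Rounded to 2 decimal places:

3.63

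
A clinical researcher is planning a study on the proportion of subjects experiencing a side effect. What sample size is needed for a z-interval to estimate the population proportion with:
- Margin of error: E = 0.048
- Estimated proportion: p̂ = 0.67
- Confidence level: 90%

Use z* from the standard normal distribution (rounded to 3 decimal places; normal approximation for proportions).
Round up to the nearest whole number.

Using z* for proportion z-interval (normal approximation).

For 90% confidence, z* = 1.645 (from standard normal table)

Sample size formula for proportion z-interval: n = z*²p̂(1-p̂)/E²

n = 1.645² × 0.67 × 0.33 / 0.048²
  = 2.706025 × 0.2211 / 0.002304
  = 259.6797

Round up to the nearest whole number: n = 260

260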